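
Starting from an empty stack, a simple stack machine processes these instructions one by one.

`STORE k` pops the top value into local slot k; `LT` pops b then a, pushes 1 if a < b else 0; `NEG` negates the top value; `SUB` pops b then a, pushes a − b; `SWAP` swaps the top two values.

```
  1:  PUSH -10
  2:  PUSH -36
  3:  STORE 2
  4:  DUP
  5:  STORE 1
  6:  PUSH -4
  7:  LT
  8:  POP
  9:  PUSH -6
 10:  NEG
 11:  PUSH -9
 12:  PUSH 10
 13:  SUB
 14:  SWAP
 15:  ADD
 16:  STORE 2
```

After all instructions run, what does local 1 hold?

-10

PUSH -10 : [-10]
PUSH -36 : [-10, -36]
STORE 2  : [-10]
DUP      : [-10, -10]
STORE 1  : [-10]
PUSH -4  : [-10, -4]
LT       : [1]
POP      : []
PUSH -6  : [-6]
NEG      : [6]
PUSH -9  : [6, -9]
PUSH 10  : [6, -9, 10]
SUB      : [6, -19]
SWAP     : [-19, 6]
ADD      : [-13]
STORE 2  : []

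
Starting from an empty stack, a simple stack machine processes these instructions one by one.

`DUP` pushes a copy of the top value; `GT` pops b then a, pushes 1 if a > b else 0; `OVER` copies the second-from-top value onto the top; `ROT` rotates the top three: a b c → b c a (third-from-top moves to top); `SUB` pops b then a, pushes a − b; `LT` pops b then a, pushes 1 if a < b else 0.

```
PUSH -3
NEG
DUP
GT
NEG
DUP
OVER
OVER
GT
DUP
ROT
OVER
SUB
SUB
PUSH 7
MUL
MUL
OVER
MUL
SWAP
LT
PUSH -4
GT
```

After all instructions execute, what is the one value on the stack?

1

PUSH -3  -3
NEG      3
DUP      3 3
GT       0
NEG      0
DUP      0 0
OVER     0 0 0
OVER     0 0 0 0
GT       0 0 0
DUP      0 0 0 0
ROT      0 0 0 0
OVER     0 0 0 0 0
SUB      0 0 0 0
SUB      0 0 0
PUSH 7   0 0 0 7
MUL      0 0 0
MUL      0 0
OVER     0 0 0
MUL      0 0
SWAP     0 0
LT       0
PUSH -4  0 -4
GT       1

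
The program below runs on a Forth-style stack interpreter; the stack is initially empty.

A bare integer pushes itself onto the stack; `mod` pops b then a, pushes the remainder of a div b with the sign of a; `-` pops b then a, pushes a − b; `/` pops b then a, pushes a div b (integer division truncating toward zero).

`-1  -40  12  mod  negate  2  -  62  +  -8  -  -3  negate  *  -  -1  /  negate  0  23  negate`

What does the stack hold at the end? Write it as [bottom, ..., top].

[-217, 0, -23]

-1     : [-1]
-40    : [-1, -40]
12     : [-1, -40, 12]
mod    : [-1, -4]
negate : [-1, 4]
2      : [-1, 4, 2]
-      : [-1, 2]
62     : [-1, 2, 62]
+      : [-1, 64]
-8     : [-1, 64, -8]
-      : [-1, 72]
-3     : [-1, 72, -3]
negate : [-1, 72, 3]
*      : [-1, 216]
-      : [-217]
-1     : [-217, -1]
/      : [217]
negate : [-217]
0      : [-217, 0]
23     : [-217, 0, 23]
negate : [-217, 0, -23]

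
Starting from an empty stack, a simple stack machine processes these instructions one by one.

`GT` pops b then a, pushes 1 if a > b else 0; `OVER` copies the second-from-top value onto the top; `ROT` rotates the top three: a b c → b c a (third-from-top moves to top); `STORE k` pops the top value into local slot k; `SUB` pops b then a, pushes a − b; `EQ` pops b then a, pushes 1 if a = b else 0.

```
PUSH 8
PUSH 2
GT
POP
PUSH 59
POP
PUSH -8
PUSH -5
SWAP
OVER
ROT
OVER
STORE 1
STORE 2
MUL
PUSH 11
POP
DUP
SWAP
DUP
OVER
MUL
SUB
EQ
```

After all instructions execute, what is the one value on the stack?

PUSH 8   8
PUSH 2   8 2
GT       1
POP      (empty)
PUSH 59  59
POP      (empty)
PUSH -8  -8
PUSH -5  -8 -5
SWAP     -5 -8
OVER     -5 -8 -5
ROT      -8 -5 -5
OVER     -8 -5 -5 -5
STORE 1  -8 -5 -5
STORE 2  -8 -5
MUL      40
PUSH 11  40 11
POP      40
DUP      40 40
SWAP     40 40
DUP      40 40 40
OVER     40 40 40 40
MUL      40 40 1600
SUB      40 -1560
EQ       0

0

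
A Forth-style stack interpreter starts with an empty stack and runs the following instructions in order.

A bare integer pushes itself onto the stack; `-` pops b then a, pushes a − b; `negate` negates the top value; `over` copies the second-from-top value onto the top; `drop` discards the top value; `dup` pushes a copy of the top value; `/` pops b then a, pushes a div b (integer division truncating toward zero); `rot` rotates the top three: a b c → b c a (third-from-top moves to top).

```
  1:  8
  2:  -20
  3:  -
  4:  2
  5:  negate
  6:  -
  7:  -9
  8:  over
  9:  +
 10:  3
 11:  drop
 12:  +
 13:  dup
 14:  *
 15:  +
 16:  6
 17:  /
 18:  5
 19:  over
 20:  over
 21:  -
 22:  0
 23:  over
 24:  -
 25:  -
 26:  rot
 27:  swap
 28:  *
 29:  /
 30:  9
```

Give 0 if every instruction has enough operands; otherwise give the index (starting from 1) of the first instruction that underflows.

15

8      -> [8]
-20    -> [8, -20]
-      -> [28]
2      -> [28, 2]
negate -> [28, -2]
-      -> [30]
-9     -> [30, -9]
over   -> [30, -9, 30]
+      -> [30, 21]
3      -> [30, 21, 3]
drop   -> [30, 21]
+      -> [51]
dup    -> [51, 51]
*      -> [2601]
+  — needs 2 operands, stack has 1 → underflow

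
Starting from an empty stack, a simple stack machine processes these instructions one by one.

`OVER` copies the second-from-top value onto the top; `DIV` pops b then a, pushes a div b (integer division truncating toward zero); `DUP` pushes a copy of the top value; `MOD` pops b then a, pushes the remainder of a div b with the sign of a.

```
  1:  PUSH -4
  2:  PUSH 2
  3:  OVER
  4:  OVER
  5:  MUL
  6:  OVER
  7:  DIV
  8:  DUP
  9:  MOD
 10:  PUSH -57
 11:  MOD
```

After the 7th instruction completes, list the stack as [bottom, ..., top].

[-4, 2, -4]

PUSH -4 → -4
PUSH 2  → -4 2
OVER    → -4 2 -4
OVER    → -4 2 -4 2
MUL     → -4 2 -8
OVER    → -4 2 -8 2
DIV     → -4 2 -4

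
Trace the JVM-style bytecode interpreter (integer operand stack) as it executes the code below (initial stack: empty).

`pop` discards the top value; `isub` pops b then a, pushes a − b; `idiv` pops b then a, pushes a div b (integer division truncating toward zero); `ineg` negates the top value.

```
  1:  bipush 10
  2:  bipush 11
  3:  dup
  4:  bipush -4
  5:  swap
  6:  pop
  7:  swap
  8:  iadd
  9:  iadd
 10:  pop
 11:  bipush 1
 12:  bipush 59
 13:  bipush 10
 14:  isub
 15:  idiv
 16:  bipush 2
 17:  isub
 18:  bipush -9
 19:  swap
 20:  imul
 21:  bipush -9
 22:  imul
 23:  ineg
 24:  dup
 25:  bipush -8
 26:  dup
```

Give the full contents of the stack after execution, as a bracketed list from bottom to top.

[162, 162, -8, -8]

bipush 10 -> [10]
bipush 11 -> [10, 11]
dup       -> [10, 11, 11]
bipush -4 -> [10, 11, 11, -4]
swap      -> [10, 11, -4, 11]
pop       -> [10, 11, -4]
swap      -> [10, -4, 11]
iadd      -> [10, 7]
iadd      -> [17]
pop       -> []
bipush 1  -> [1]
bipush 59 -> [1, 59]
bipush 10 -> [1, 59, 10]
isub      -> [1, 49]
idiv      -> [0]
bipush 2  -> [0, 2]
isub      -> [-2]
bipush -9 -> [-2, -9]
swap      -> [-9, -2]
imul      -> [18]
bipush -9 -> [18, -9]
imul      -> [-162]
ineg      -> [162]
dup       -> [162, 162]
bipush -8 -> [162, 162, -8]
dup       -> [162, 162, -8, -8]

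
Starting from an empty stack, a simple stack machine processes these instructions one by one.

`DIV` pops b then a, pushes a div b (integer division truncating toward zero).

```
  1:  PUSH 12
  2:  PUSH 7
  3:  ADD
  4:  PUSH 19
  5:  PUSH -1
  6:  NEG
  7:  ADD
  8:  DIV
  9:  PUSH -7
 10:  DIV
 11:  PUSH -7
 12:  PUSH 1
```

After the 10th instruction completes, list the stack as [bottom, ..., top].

PUSH 12 -> [12]
PUSH 7  -> [12, 7]
ADD     -> [19]
PUSH 19 -> [19, 19]
PUSH -1 -> [19, 19, -1]
NEG     -> [19, 19, 1]
ADD     -> [19, 20]
DIV     -> [0]
PUSH -7 -> [0, -7]
DIV     -> [0]

[0]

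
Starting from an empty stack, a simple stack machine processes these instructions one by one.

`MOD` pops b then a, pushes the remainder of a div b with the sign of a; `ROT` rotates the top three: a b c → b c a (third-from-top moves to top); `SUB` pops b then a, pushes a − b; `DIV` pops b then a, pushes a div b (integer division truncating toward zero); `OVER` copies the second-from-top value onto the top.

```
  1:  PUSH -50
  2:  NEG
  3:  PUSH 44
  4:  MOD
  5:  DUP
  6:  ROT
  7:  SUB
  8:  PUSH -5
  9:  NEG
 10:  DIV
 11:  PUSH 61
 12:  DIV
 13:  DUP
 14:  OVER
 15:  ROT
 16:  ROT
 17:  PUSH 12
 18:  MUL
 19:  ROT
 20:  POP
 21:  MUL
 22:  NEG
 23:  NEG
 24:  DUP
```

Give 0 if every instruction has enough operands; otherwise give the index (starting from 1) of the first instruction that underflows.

PUSH -50 → [-50]
NEG      → [50]
PUSH 44  → [50, 44]
MOD      → [6]
DUP      → [6, 6]
ROT  — needs 3 operands, stack has 2 → underflow

6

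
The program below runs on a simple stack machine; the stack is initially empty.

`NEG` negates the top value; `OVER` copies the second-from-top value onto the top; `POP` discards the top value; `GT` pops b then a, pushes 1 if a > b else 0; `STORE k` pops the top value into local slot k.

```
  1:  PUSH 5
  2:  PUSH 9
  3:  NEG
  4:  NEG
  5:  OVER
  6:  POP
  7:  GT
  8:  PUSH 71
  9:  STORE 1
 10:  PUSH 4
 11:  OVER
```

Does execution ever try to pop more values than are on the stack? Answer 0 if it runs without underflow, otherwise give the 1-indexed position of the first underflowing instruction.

PUSH 5  -> [5]
PUSH 9  -> [5, 9]
NEG     -> [5, -9]
NEG     -> [5, 9]
OVER    -> [5, 9, 5]
POP     -> [5, 9]
GT      -> [0]
PUSH 71 -> [0, 71]
STORE 1 -> [0]
PUSH 4  -> [0, 4]
OVER    -> [0, 4, 0]

0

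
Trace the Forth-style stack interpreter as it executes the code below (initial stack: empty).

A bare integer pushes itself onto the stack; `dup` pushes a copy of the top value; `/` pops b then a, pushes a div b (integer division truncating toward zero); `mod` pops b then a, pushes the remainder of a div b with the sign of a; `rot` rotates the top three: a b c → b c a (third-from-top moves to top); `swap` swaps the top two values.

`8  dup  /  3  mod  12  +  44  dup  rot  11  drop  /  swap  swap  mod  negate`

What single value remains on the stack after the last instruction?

8      → 8
dup    → 8 8
/      → 1
3      → 1 3
mod    → 1
12     → 1 12
+      → 13
44     → 13 44
dup    → 13 44 44
rot    → 44 44 13
11     → 44 44 13 11
drop   → 44 44 13
/      → 44 3
swap   → 3 44
swap   → 44 3
mod    → 2
negate → -2

-2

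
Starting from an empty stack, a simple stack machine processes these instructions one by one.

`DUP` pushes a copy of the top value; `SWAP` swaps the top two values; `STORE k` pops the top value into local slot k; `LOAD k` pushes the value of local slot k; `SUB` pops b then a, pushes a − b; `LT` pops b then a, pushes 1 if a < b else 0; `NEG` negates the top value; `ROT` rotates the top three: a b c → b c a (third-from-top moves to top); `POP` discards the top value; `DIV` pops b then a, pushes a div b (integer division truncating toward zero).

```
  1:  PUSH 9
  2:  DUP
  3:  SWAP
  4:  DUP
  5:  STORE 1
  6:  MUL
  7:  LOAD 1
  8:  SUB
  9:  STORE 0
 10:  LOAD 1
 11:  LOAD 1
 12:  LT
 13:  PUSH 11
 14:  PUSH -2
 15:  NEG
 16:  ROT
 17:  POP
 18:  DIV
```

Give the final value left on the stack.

5

PUSH 9  : 9
DUP     : 9 9
SWAP    : 9 9
DUP     : 9 9 9
STORE 1 : 9 9
MUL     : 81
LOAD 1  : 81 9
SUB     : 72
STORE 0 : (empty)
LOAD 1  : 9
LOAD 1  : 9 9
LT      : 0
PUSH 11 : 0 11
PUSH -2 : 0 11 -2
NEG     : 0 11 2
ROT     : 11 2 0
POP     : 11 2
DIV     : 5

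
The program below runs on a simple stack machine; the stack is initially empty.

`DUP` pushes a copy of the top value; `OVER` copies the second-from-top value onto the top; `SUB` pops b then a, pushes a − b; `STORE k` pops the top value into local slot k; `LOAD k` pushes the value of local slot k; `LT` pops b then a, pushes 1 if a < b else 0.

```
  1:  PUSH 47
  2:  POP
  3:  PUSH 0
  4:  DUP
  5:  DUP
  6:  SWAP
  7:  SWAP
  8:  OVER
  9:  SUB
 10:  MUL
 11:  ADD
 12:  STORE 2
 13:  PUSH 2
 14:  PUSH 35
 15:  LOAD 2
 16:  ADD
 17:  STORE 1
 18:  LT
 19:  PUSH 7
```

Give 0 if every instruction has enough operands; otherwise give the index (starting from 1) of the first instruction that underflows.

18

PUSH 47 -> [47]
POP     -> []
PUSH 0  -> [0]
DUP     -> [0, 0]
DUP     -> [0, 0, 0]
SWAP    -> [0, 0, 0]
SWAP    -> [0, 0, 0]
OVER    -> [0, 0, 0, 0]
SUB     -> [0, 0, 0]
MUL     -> [0, 0]
ADD     -> [0]
STORE 2 -> []
PUSH 2  -> [2]
PUSH 35 -> [2, 35]
LOAD 2  -> [2, 35, 0]
ADD     -> [2, 35]
STORE 1 -> [2]
LT  — needs 2 operands, stack has 1 → underflow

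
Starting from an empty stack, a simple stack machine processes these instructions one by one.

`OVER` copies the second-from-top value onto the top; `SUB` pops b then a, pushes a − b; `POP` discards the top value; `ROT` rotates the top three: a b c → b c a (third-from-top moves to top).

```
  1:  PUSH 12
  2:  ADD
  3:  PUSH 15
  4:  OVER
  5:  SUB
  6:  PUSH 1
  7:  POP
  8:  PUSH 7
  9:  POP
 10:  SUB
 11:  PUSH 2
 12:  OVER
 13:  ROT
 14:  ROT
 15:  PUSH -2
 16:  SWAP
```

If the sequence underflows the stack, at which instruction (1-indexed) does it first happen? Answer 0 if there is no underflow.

PUSH 12 → [12]
ADD  — needs 2 operands, stack has 1 → underflow

2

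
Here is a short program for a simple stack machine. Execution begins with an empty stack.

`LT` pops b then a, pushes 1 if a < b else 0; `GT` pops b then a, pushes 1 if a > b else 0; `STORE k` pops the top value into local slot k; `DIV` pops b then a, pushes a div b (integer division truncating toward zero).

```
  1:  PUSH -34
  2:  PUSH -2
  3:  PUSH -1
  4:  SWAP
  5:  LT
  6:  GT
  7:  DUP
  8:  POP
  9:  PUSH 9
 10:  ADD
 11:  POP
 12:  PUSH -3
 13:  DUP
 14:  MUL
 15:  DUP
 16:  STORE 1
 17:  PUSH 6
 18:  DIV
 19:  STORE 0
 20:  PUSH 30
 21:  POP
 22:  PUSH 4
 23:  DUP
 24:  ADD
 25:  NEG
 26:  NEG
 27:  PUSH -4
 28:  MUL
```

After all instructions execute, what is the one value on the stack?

PUSH -34  [-34]
PUSH -2   [-34, -2]
PUSH -1   [-34, -2, -1]
SWAP      [-34, -1, -2]
LT        [-34, 0]
GT        [0]
DUP       [0, 0]
POP       [0]
PUSH 9    [0, 9]
ADD       [9]
POP       []
PUSH -3   [-3]
DUP       [-3, -3]
MUL       [9]
DUP       [9, 9]
STORE 1   [9]
PUSH 6    [9, 6]
DIV       [1]
STORE 0   []
PUSH 30   [30]
POP       []
PUSH 4    [4]
DUP       [4, 4]
ADD       [8]
NEG       [-8]
NEG       [8]
PUSH -4   [8, -4]
MUL       [-32]

-32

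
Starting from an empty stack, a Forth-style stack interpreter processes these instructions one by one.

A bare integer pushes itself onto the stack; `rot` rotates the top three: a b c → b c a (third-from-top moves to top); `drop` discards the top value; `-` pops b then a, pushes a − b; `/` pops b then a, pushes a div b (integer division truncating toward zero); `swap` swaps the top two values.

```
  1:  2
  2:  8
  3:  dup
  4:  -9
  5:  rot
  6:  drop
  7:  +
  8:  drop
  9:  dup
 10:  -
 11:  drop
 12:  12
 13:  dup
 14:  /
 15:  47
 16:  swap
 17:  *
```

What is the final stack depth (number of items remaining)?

1

2    → [2]
8    → [2, 8]
dup  → [2, 8, 8]
-9   → [2, 8, 8, -9]
rot  → [2, 8, -9, 8]
drop → [2, 8, -9]
+    → [2, -1]
drop → [2]
dup  → [2, 2]
-    → [0]
drop → []
12   → [12]
dup  → [12, 12]
/    → [1]
47   → [1, 47]
swap → [47, 1]
*    → [47]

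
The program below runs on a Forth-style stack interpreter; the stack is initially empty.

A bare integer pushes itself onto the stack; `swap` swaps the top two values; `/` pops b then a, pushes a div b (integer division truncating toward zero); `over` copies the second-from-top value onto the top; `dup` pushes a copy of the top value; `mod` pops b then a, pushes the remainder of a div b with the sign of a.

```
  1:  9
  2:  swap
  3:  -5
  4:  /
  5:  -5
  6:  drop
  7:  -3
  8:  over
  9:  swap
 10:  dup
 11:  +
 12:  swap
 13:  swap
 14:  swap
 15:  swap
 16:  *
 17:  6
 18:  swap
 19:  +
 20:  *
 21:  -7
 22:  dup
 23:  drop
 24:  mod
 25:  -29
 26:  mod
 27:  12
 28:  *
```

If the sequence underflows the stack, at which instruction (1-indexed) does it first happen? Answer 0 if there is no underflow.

2

9  9
swap  — needs 2 operands, stack has 1 → underflow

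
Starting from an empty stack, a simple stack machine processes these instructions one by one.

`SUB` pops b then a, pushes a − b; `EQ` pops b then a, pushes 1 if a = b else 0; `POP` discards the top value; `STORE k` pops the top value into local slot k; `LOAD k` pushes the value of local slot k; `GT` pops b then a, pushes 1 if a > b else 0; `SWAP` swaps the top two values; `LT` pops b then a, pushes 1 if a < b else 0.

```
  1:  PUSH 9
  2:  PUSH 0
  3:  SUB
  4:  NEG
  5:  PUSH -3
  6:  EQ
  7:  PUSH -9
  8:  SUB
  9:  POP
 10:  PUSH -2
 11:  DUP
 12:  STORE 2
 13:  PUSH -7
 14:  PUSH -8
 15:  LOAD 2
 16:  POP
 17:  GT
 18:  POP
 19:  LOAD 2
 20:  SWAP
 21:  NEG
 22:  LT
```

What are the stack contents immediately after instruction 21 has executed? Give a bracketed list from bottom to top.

PUSH 9  → [9]
PUSH 0  → [9, 0]
SUB     → [9]
NEG     → [-9]
PUSH -3 → [-9, -3]
EQ      → [0]
PUSH -9 → [0, -9]
SUB     → [9]
POP     → []
PUSH -2 → [-2]
DUP     → [-2, -2]
STORE 2 → [-2]
PUSH -7 → [-2, -7]
PUSH -8 → [-2, -7, -8]
LOAD 2  → [-2, -7, -8, -2]
POP     → [-2, -7, -8]
GT      → [-2, 1]
POP     → [-2]
LOAD 2  → [-2, -2]
SWAP    → [-2, -2]
NEG     → [-2, 2]

[-2, 2]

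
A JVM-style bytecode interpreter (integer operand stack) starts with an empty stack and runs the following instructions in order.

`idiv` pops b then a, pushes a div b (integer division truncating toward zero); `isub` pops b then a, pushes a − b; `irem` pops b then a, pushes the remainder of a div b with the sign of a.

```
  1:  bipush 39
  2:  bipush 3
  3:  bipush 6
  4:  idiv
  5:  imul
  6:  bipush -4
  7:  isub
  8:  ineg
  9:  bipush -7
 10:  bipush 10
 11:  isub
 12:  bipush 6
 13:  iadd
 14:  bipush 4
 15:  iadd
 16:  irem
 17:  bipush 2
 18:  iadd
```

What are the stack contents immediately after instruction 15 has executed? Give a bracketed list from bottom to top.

[-4, -7]

bipush 39  [39]
bipush 3   [39, 3]
bipush 6   [39, 3, 6]
idiv       [39, 0]
imul       [0]
bipush -4  [0, -4]
isub       [4]
ineg       [-4]
bipush -7  [-4, -7]
bipush 10  [-4, -7, 10]
isub       [-4, -17]
bipush 6   [-4, -17, 6]
iadd       [-4, -11]
bipush 4   [-4, -11, 4]
iadd       [-4, -7]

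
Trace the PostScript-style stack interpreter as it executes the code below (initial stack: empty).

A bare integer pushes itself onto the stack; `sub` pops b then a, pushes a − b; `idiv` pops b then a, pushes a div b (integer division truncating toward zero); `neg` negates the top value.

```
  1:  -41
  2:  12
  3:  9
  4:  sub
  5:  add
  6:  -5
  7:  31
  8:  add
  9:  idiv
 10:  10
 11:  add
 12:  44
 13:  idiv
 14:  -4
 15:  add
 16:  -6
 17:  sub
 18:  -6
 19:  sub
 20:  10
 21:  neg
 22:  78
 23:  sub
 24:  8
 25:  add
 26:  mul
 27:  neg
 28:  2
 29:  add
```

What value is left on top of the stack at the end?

642

-41  → -41
12   → -41 12
9    → -41 12 9
sub  → -41 3
add  → -38
-5   → -38 -5
31   → -38 -5 31
add  → -38 26
idiv → -1
10   → -1 10
add  → 9
44   → 9 44
idiv → 0
-4   → 0 -4
add  → -4
-6   → -4 -6
sub  → 2
-6   → 2 -6
sub  → 8
10   → 8 10
neg  → 8 -10
78   → 8 -10 78
sub  → 8 -88
8    → 8 -88 8
add  → 8 -80
mul  → -640
neg  → 640
2    → 640 2
add  → 642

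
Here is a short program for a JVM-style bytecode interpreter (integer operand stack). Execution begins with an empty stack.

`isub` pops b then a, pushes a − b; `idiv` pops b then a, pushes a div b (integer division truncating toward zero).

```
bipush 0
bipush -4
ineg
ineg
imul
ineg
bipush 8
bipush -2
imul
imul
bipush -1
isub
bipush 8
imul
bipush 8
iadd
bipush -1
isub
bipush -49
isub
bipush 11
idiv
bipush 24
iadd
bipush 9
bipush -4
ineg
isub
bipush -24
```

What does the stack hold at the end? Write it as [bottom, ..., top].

[30, 5, -24]

bipush 0   : [0]
bipush -4  : [0, -4]
ineg       : [0, 4]
ineg       : [0, -4]
imul       : [0]
ineg       : [0]
bipush 8   : [0, 8]
bipush -2  : [0, 8, -2]
imul       : [0, -16]
imul       : [0]
bipush -1  : [0, -1]
isub       : [1]
bipush 8   : [1, 8]
imul       : [8]
bipush 8   : [8, 8]
iadd       : [16]
bipush -1  : [16, -1]
isub       : [17]
bipush -49 : [17, -49]
isub       : [66]
bipush 11  : [66, 11]
idiv       : [6]
bipush 24  : [6, 24]
iadd       : [30]
bipush 9   : [30, 9]
bipush -4  : [30, 9, -4]
ineg       : [30, 9, 4]
isub       : [30, 5]
bipush -24 : [30, 5, -24]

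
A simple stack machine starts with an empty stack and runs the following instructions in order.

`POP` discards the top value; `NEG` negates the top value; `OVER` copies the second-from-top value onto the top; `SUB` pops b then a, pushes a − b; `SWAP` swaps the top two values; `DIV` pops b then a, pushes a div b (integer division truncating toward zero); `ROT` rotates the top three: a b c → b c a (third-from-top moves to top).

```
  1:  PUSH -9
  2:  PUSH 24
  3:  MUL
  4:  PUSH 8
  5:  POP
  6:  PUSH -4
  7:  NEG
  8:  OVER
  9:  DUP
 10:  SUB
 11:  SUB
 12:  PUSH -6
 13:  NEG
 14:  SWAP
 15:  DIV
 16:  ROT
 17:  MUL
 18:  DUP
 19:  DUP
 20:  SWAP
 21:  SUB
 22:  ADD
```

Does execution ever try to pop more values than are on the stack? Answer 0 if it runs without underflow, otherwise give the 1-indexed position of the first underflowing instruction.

PUSH -9 -> -9
PUSH 24 -> -9 24
MUL     -> -216
PUSH 8  -> -216 8
POP     -> -216
PUSH -4 -> -216 -4
NEG     -> -216 4
OVER    -> -216 4 -216
DUP     -> -216 4 -216 -216
SUB     -> -216 4 0
SUB     -> -216 4
PUSH -6 -> -216 4 -6
NEG     -> -216 4 6
SWAP    -> -216 6 4
DIV     -> -216 1
ROT  — needs 3 operands, stack has 2 → underflow

16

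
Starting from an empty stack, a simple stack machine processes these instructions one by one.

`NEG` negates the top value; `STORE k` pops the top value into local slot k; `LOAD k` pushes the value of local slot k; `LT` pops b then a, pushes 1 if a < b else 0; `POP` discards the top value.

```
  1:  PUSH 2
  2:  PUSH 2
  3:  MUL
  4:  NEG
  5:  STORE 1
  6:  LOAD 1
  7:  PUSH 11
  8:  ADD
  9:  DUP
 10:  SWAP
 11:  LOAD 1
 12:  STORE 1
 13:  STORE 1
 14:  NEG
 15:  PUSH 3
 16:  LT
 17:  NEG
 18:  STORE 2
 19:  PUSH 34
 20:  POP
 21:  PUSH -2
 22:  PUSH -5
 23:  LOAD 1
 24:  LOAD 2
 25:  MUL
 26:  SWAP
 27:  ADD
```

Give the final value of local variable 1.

PUSH 2  → [2]
PUSH 2  → [2, 2]
MUL     → [4]
NEG     → [-4]
STORE 1 → []
LOAD 1  → [-4]
PUSH 11 → [-4, 11]
ADD     → [7]
DUP     → [7, 7]
SWAP    → [7, 7]
LOAD 1  → [7, 7, -4]
STORE 1 → [7, 7]
STORE 1 → [7]
NEG     → [-7]
PUSH 3  → [-7, 3]
LT      → [1]
NEG     → [-1]
STORE 2 → []
PUSH 34 → [34]
POP     → []
PUSH -2 → [-2]
PUSH -5 → [-2, -5]
LOAD 1  → [-2, -5, 7]
LOAD 2  → [-2, -5, 7, -1]
MUL     → [-2, -5, -7]
SWAP    → [-2, -7, -5]
ADD     → [-2, -12]

7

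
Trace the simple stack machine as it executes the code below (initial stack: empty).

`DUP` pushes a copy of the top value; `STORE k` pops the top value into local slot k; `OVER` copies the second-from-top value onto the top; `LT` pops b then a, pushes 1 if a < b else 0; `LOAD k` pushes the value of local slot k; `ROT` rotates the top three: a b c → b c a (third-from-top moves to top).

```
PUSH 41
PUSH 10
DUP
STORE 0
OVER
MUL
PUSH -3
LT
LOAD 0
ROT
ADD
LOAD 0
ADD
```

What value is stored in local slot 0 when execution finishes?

PUSH 41  [41]
PUSH 10  [41, 10]
DUP      [41, 10, 10]
STORE 0  [41, 10]
OVER     [41, 10, 41]
MUL      [41, 410]
PUSH -3  [41, 410, -3]
LT       [41, 0]
LOAD 0   [41, 0, 10]
ROT      [0, 10, 41]
ADD      [0, 51]
LOAD 0   [0, 51, 10]
ADD      [0, 61]

10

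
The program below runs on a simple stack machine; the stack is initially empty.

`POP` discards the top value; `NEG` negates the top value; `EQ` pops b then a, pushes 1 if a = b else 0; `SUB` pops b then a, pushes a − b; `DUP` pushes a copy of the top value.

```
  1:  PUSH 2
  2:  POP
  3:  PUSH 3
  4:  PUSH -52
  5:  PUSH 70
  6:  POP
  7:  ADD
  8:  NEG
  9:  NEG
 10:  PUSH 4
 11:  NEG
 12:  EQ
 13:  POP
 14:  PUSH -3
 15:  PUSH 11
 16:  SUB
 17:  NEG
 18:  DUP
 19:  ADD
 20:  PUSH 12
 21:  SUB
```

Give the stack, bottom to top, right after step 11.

[-49, -4]

PUSH 2   -> 2
POP      -> (empty)
PUSH 3   -> 3
PUSH -52 -> 3 -52
PUSH 70  -> 3 -52 70
POP      -> 3 -52
ADD      -> -49
NEG      -> 49
NEG      -> -49
PUSH 4   -> -49 4
NEG      -> -49 -4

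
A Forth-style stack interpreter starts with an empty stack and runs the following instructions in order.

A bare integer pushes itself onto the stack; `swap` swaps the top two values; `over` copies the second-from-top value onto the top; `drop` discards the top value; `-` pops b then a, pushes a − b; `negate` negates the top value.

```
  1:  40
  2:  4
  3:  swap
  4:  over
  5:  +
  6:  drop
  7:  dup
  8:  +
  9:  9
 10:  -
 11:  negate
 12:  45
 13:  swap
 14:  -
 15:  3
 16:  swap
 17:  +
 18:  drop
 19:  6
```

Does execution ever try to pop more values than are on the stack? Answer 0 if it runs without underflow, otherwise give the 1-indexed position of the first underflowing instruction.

40     : [40]
4      : [40, 4]
swap   : [4, 40]
over   : [4, 40, 4]
+      : [4, 44]
drop   : [4]
dup    : [4, 4]
+      : [8]
9      : [8, 9]
-      : [-1]
negate : [1]
45     : [1, 45]
swap   : [45, 1]
-      : [44]
3      : [44, 3]
swap   : [3, 44]
+      : [47]
drop   : []
6      : [6]

0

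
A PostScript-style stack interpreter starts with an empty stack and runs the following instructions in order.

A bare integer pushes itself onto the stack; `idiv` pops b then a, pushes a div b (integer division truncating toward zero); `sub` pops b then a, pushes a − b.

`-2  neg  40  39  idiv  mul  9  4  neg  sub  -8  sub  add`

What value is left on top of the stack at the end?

23

-2   → -2
neg  → 2
40   → 2 40
39   → 2 40 39
idiv → 2 1
mul  → 2
9    → 2 9
4    → 2 9 4
neg  → 2 9 -4
sub  → 2 13
-8   → 2 13 -8
sub  → 2 21
add  → 23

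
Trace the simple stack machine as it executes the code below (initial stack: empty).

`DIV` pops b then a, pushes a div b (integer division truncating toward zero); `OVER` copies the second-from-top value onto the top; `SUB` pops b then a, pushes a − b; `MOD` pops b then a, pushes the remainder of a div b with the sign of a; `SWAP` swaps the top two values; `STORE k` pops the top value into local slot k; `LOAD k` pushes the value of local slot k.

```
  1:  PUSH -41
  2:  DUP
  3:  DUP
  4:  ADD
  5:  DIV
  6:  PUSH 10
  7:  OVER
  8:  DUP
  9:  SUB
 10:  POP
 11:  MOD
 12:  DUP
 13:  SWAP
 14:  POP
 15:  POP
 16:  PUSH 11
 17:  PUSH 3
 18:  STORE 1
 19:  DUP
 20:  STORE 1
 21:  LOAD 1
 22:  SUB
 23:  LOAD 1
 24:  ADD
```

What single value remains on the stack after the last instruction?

PUSH -41  -41
DUP       -41 -41
DUP       -41 -41 -41
ADD       -41 -82
DIV       0
PUSH 10   0 10
OVER      0 10 0
DUP       0 10 0 0
SUB       0 10 0
POP       0 10
MOD       0
DUP       0 0
SWAP      0 0
POP       0
POP       (empty)
PUSH 11   11
PUSH 3    11 3
STORE 1   11
DUP       11 11
STORE 1   11
LOAD 1    11 11
SUB       0
LOAD 1    0 11
ADD       11

11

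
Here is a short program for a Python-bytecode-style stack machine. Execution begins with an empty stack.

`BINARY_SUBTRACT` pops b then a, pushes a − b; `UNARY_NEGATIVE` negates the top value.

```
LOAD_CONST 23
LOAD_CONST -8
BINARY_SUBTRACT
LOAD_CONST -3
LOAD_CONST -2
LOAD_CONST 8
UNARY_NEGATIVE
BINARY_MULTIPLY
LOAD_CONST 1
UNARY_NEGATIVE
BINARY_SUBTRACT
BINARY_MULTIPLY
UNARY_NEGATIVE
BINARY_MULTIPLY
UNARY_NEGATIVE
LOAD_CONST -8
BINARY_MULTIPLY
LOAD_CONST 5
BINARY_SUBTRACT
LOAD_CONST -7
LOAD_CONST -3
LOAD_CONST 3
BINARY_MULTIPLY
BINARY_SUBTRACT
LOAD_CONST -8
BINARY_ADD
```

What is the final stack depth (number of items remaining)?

LOAD_CONST 23   → 23
LOAD_CONST -8   → 23 -8
BINARY_SUBTRACT → 31
LOAD_CONST -3   → 31 -3
LOAD_CONST -2   → 31 -3 -2
LOAD_CONST 8    → 31 -3 -2 8
UNARY_NEGATIVE  → 31 -3 -2 -8
BINARY_MULTIPLY → 31 -3 16
LOAD_CONST 1    → 31 -3 16 1
UNARY_NEGATIVE  → 31 -3 16 -1
BINARY_SUBTRACT → 31 -3 17
BINARY_MULTIPLY → 31 -51
UNARY_NEGATIVE  → 31 51
BINARY_MULTIPLY → 1581
UNARY_NEGATIVE  → -1581
LOAD_CONST -8   → -1581 -8
BINARY_MULTIPLY → 12648
LOAD_CONST 5    → 12648 5
BINARY_SUBTRACT → 12643
LOAD_CONST -7   → 12643 -7
LOAD_CONST -3   → 12643 -7 -3
LOAD_CONST 3    → 12643 -7 -3 3
BINARY_MULTIPLY → 12643 -7 -9
BINARY_SUBTRACT → 12643 2
LOAD_CONST -8   → 12643 2 -8
BINARY_ADD      → 12643 -6

2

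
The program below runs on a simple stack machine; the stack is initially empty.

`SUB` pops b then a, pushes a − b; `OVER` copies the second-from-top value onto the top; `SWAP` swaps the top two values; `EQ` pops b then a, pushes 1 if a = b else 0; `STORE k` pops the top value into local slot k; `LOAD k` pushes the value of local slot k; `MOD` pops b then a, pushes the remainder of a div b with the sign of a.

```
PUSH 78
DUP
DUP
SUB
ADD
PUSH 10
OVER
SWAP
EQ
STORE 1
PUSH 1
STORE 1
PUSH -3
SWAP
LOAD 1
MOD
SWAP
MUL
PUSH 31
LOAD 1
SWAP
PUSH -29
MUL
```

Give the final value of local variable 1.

PUSH 78  : 78
DUP      : 78 78
DUP      : 78 78 78
SUB      : 78 0
ADD      : 78
PUSH 10  : 78 10
OVER     : 78 10 78
SWAP     : 78 78 10
EQ       : 78 0
STORE 1  : 78
PUSH 1   : 78 1
STORE 1  : 78
PUSH -3  : 78 -3
SWAP     : -3 78
LOAD 1   : -3 78 1
MOD      : -3 0
SWAP     : 0 -3
MUL      : 0
PUSH 31  : 0 31
LOAD 1   : 0 31 1
SWAP     : 0 1 31
PUSH -29 : 0 1 31 -29
MUL      : 0 1 -899

1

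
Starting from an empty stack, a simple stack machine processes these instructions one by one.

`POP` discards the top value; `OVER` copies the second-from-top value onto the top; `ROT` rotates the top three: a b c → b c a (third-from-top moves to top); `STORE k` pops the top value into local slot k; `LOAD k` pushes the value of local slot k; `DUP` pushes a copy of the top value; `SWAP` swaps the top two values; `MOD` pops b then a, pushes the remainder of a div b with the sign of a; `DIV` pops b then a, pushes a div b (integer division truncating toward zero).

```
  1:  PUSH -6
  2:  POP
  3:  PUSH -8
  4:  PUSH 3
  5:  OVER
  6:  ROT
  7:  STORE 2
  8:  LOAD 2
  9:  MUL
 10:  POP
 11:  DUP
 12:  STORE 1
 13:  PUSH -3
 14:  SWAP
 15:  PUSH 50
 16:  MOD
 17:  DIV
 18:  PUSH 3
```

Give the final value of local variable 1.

3

PUSH -6  [-6]
POP      []
PUSH -8  [-8]
PUSH 3   [-8, 3]
OVER     [-8, 3, -8]
ROT      [3, -8, -8]
STORE 2  [3, -8]
LOAD 2   [3, -8, -8]
MUL      [3, 64]
POP      [3]
DUP      [3, 3]
STORE 1  [3]
PUSH -3  [3, -3]
SWAP     [-3, 3]
PUSH 50  [-3, 3, 50]
MOD      [-3, 3]
DIV      [-1]
PUSH 3   [-1, 3]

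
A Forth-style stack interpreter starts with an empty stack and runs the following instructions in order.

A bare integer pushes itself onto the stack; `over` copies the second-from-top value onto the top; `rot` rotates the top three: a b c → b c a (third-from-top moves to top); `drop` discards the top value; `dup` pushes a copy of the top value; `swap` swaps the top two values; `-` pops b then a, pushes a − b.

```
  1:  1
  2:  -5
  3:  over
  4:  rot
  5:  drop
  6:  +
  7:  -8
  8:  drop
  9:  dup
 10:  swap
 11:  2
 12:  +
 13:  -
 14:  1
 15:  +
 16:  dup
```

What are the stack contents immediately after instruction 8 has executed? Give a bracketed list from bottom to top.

[-4]

1    : [1]
-5   : [1, -5]
over : [1, -5, 1]
rot  : [-5, 1, 1]
drop : [-5, 1]
+    : [-4]
-8   : [-4, -8]
drop : [-4]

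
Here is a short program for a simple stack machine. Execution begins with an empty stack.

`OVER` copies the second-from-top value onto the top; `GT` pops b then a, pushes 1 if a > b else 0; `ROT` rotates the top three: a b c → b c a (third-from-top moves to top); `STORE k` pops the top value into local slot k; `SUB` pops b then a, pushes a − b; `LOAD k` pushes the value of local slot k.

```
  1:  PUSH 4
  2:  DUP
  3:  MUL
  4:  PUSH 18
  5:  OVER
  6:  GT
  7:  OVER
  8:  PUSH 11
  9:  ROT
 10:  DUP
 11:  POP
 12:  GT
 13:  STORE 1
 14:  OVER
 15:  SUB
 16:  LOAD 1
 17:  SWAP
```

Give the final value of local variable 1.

1

PUSH 4  : 4
DUP     : 4 4
MUL     : 16
PUSH 18 : 16 18
OVER    : 16 18 16
GT      : 16 1
OVER    : 16 1 16
PUSH 11 : 16 1 16 11
ROT     : 16 16 11 1
DUP     : 16 16 11 1 1
POP     : 16 16 11 1
GT      : 16 16 1
STORE 1 : 16 16
OVER    : 16 16 16
SUB     : 16 0
LOAD 1  : 16 0 1
SWAP    : 16 1 0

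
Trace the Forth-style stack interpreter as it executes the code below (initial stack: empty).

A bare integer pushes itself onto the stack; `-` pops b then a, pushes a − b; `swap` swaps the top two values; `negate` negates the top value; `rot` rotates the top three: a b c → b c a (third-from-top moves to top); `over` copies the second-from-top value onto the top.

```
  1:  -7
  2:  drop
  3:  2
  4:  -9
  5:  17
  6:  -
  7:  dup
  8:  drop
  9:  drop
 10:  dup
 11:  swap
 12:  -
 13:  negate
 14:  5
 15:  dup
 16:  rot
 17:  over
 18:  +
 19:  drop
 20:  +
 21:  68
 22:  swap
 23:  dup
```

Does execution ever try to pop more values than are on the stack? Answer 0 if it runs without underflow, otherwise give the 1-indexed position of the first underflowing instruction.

-7     : -7
drop   : (empty)
2      : 2
-9     : 2 -9
17     : 2 -9 17
-      : 2 -26
dup    : 2 -26 -26
drop   : 2 -26
drop   : 2
dup    : 2 2
swap   : 2 2
-      : 0
negate : 0
5      : 0 5
dup    : 0 5 5
rot    : 5 5 0
over   : 5 5 0 5
+      : 5 5 5
drop   : 5 5
+      : 10
68     : 10 68
swap   : 68 10
dup    : 68 10 10

0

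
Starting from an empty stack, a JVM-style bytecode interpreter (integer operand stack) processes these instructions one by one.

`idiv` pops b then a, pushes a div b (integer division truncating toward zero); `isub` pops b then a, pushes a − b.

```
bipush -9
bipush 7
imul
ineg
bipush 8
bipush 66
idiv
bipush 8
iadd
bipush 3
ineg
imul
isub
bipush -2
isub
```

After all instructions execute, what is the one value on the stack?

89

bipush -9  [-9]
bipush 7   [-9, 7]
imul       [-63]
ineg       [63]
bipush 8   [63, 8]
bipush 66  [63, 8, 66]
idiv       [63, 0]
bipush 8   [63, 0, 8]
iadd       [63, 8]
bipush 3   [63, 8, 3]
ineg       [63, 8, -3]
imul       [63, -24]
isub       [87]
bipush -2  [87, -2]
isub       [89]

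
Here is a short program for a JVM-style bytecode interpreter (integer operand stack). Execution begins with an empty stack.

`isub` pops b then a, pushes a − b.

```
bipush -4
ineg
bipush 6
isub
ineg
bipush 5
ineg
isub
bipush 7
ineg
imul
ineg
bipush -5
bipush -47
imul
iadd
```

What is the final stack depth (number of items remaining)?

bipush -4  -> -4
ineg       -> 4
bipush 6   -> 4 6
isub       -> -2
ineg       -> 2
bipush 5   -> 2 5
ineg       -> 2 -5
isub       -> 7
bipush 7   -> 7 7
ineg       -> 7 -7
imul       -> -49
ineg       -> 49
bipush -5  -> 49 -5
bipush -47 -> 49 -5 -47
imul       -> 49 235
iadd       -> 284

1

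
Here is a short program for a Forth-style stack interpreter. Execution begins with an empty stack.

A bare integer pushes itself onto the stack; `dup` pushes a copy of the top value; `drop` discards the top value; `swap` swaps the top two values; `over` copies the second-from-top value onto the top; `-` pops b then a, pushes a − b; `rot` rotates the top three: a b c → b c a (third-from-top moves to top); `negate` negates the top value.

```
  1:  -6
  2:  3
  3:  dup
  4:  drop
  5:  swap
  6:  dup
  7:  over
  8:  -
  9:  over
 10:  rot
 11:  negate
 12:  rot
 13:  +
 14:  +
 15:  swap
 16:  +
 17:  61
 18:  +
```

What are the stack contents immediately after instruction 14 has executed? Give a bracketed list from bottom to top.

[3, 0]

-6     -> [-6]
3      -> [-6, 3]
dup    -> [-6, 3, 3]
drop   -> [-6, 3]
swap   -> [3, -6]
dup    -> [3, -6, -6]
over   -> [3, -6, -6, -6]
-      -> [3, -6, 0]
over   -> [3, -6, 0, -6]
rot    -> [3, 0, -6, -6]
negate -> [3, 0, -6, 6]
rot    -> [3, -6, 6, 0]
+      -> [3, -6, 6]
+      -> [3, 0]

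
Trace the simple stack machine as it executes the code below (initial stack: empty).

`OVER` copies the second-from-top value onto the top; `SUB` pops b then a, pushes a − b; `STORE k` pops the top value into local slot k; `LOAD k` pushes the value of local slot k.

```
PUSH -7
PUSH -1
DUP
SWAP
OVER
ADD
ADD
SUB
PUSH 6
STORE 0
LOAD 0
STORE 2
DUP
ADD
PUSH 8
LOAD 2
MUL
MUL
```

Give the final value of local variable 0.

6

PUSH -7  [-7]
PUSH -1  [-7, -1]
DUP      [-7, -1, -1]
SWAP     [-7, -1, -1]
OVER     [-7, -1, -1, -1]
ADD      [-7, -1, -2]
ADD      [-7, -3]
SUB      [-4]
PUSH 6   [-4, 6]
STORE 0  [-4]
LOAD 0   [-4, 6]
STORE 2  [-4]
DUP      [-4, -4]
ADD      [-8]
PUSH 8   [-8, 8]
LOAD 2   [-8, 8, 6]
MUL      [-8, 48]
MUL      [-384]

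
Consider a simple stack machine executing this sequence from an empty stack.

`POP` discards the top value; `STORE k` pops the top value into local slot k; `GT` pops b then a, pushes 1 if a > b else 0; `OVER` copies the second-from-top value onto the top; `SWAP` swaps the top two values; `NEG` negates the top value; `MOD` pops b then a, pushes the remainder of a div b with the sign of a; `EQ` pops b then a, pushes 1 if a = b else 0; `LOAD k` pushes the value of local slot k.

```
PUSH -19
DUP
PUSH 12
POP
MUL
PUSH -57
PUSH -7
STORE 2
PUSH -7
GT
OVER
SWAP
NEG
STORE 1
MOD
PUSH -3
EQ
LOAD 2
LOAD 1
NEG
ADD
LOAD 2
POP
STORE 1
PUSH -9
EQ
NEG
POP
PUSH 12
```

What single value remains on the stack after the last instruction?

PUSH -19 -> [-19]
DUP      -> [-19, -19]
PUSH 12  -> [-19, -19, 12]
POP      -> [-19, -19]
MUL      -> [361]
PUSH -57 -> [361, -57]
PUSH -7  -> [361, -57, -7]
STORE 2  -> [361, -57]
PUSH -7  -> [361, -57, -7]
GT       -> [361, 0]
OVER     -> [361, 0, 361]
SWAP     -> [361, 361, 0]
NEG      -> [361, 361, 0]
STORE 1  -> [361, 361]
MOD      -> [0]
PUSH -3  -> [0, -3]
EQ       -> [0]
LOAD 2   -> [0, -7]
LOAD 1   -> [0, -7, 0]
NEG      -> [0, -7, 0]
ADD      -> [0, -7]
LOAD 2   -> [0, -7, -7]
POP      -> [0, -7]
STORE 1  -> [0]
PUSH -9  -> [0, -9]
EQ       -> [0]
NEG      -> [0]
POP      -> []
PUSH 12  -> [12]

12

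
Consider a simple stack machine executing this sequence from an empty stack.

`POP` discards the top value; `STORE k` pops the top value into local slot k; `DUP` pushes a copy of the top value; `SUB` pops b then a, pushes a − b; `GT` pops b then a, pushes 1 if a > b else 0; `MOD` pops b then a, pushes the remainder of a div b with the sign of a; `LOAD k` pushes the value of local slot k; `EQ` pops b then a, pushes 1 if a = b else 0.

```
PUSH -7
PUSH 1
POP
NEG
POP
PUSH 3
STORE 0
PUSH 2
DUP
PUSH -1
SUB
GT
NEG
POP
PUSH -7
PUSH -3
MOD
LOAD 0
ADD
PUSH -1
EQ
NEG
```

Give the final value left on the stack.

0

PUSH -7 -> [-7]
PUSH 1  -> [-7, 1]
POP     -> [-7]
NEG     -> [7]
POP     -> []
PUSH 3  -> [3]
STORE 0 -> []
PUSH 2  -> [2]
DUP     -> [2, 2]
PUSH -1 -> [2, 2, -1]
SUB     -> [2, 3]
GT      -> [0]
NEG     -> [0]
POP     -> []
PUSH -7 -> [-7]
PUSH -3 -> [-7, -3]
MOD     -> [-1]
LOAD 0  -> [-1, 3]
ADD     -> [2]
PUSH -1 -> [2, -1]
EQ      -> [0]
NEG     -> [0]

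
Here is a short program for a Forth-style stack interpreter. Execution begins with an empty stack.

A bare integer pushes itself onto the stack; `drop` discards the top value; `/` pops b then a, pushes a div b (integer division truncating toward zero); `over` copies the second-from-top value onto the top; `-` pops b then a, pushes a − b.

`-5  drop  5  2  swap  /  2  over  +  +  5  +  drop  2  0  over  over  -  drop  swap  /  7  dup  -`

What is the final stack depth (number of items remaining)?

-5    [-5]
drop  []
5     [5]
2     [5, 2]
swap  [2, 5]
/     [0]
2     [0, 2]
over  [0, 2, 0]
+     [0, 2]
+     [2]
5     [2, 5]
+     [7]
drop  []
2     [2]
0     [2, 0]
over  [2, 0, 2]
over  [2, 0, 2, 0]
-     [2, 0, 2]
drop  [2, 0]
swap  [0, 2]
/     [0]
7     [0, 7]
dup   [0, 7, 7]
-     [0, 0]

2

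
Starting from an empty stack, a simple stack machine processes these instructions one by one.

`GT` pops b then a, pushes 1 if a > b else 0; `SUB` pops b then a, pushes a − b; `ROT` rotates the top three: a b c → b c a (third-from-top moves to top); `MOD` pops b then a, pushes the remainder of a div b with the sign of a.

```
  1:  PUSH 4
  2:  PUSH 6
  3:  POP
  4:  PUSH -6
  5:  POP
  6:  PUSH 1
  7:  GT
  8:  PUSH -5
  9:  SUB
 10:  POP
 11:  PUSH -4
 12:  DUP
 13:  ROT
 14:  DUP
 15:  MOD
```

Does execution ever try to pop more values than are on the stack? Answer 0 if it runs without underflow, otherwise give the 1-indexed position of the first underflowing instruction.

13

PUSH 4  → 4
PUSH 6  → 4 6
POP     → 4
PUSH -6 → 4 -6
POP     → 4
PUSH 1  → 4 1
GT      → 1
PUSH -5 → 1 -5
SUB     → 6
POP     → (empty)
PUSH -4 → -4
DUP     → -4 -4
ROT  — needs 3 operands, stack has 2 → underflow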